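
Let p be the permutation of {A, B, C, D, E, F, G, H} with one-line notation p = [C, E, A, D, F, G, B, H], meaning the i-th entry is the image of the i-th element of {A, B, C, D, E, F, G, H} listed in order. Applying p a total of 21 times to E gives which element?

Tracing E → F → … returns to E after 4 steps, so E lies in a 4-cycle (B, E, F, G).
On a 4-cycle, p^4 is the identity, so p^21 = p^1 there (21 ≡ 1 mod 4).
Advancing 1 step from E: E → F.

F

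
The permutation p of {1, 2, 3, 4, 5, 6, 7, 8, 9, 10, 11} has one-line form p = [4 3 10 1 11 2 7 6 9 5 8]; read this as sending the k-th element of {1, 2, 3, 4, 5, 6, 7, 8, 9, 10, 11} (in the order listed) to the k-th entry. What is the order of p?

The disjoint-cycle form of p has cycle lengths 7, 2, 1, 1.
The order is lcm(7, 2) = 14.

14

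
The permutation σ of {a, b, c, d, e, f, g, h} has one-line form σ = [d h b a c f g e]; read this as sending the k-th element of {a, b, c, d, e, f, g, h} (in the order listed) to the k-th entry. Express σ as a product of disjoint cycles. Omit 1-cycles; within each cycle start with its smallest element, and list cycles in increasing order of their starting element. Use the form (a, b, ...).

(a, d)(b, h, e, c)

Start at a and follow images: a → d → a, giving the cycle (a, d).
Repeating from the next unused element and collecting all non-trivial cycles gives (a, d)(b, h, e, c).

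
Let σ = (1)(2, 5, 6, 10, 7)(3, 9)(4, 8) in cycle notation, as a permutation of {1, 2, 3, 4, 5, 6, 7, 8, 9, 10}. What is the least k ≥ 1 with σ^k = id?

The cycle type of σ is (5, 2, 2, 1).
Since disjoint cycles commute, ord(σ) = lcm(5, 2, 2) = 10.

10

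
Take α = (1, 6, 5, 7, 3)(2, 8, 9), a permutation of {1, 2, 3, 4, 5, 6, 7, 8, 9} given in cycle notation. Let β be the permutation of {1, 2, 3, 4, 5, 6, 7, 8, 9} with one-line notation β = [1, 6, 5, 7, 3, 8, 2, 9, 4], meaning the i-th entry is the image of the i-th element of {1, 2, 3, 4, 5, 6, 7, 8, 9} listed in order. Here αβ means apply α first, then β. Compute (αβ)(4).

7

(αβ)(4) = β(α(4)). α(4) = 4, then β(4) = 7. So (αβ)(4) = 7.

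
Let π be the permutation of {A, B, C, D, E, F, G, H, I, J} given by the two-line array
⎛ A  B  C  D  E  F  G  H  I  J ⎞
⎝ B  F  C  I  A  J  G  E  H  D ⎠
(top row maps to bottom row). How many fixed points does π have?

2

The fixed points (elements with π(x) = x) are {C, G}, so there are 2.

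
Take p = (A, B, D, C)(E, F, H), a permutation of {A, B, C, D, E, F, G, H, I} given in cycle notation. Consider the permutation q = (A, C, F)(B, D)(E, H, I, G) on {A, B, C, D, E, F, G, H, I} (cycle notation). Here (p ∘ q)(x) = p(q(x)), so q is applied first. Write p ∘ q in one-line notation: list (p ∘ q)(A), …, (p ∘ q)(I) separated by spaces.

Chase each element through q then p: A → C → A; B → D → C; C → F → H; D → B → D; E → H → E; F → A → B; G → E → F; H → I → I; I → G → G.
Collecting the images, p ∘ q = [A C H D E B F I G].

A C H D E B F I G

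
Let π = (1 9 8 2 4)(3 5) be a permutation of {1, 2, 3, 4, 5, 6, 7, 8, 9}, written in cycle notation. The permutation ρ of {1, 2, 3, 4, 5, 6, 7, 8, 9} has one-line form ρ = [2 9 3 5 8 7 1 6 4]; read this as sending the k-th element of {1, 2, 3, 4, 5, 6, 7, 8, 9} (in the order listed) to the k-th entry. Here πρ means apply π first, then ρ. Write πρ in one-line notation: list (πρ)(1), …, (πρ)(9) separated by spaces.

4 5 8 2 3 7 1 9 6

(πρ)(x) = ρ(π(x)). Computing each image: ρ(π(1)) = ρ(9) = 4, ρ(π(2)) = ρ(4) = 5, ρ(π(3)) = ρ(5) = 8, ρ(π(4)) = ρ(1) = 2, ρ(π(5)) = ρ(3) = 3, ρ(π(6)) = ρ(6) = 7, ρ(π(7)) = ρ(7) = 1, ρ(π(8)) = ρ(2) = 9, ρ(π(9)) = ρ(8) = 6.
Hence πρ = [4 5 8 2 3 7 1 9 6].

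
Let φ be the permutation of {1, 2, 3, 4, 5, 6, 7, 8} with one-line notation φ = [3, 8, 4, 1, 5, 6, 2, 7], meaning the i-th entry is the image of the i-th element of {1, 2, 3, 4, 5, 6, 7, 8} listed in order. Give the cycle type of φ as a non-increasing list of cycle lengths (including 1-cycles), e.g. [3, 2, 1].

[3, 3, 1, 1]

The disjoint cycles are (1 3 4)(2 8 7)(5)(6), with lengths 3, 3, 1, 1 in non-increasing order.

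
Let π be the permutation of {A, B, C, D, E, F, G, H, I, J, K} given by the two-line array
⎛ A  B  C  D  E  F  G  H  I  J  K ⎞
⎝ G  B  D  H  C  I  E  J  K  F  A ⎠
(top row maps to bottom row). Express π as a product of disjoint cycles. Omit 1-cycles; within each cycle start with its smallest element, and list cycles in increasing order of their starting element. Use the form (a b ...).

(A G E C D H J F I K)

Start at A and follow images: A → G → E → C → D → H → J → F → I → K → A, giving the cycle (A G E C D H J F I K).
Repeating from the next unused element and collecting all non-trivial cycles gives (A G E C D H J F I K).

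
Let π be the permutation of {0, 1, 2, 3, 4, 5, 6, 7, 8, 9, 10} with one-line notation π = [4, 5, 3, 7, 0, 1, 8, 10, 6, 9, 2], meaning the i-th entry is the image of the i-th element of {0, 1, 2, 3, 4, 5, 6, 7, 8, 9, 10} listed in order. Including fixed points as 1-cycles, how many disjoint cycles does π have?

5

The cycle decomposition is (0 4)(1 5)(2 3 7 10)(6 8)(9), which has 5 cycles (counting 1-cycles).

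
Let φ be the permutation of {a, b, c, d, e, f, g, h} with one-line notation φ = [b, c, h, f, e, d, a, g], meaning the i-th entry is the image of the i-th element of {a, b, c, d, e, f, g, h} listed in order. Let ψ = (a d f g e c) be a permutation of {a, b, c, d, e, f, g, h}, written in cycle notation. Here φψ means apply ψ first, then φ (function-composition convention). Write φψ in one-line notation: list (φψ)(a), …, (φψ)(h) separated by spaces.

f c b d h a e g

(φψ)(x) = φ(ψ(x)). Computing each image: φ(ψ(a)) = φ(d) = f, φ(ψ(b)) = φ(b) = c, φ(ψ(c)) = φ(a) = b, φ(ψ(d)) = φ(f) = d, φ(ψ(e)) = φ(c) = h, φ(ψ(f)) = φ(g) = a, φ(ψ(g)) = φ(e) = e, φ(ψ(h)) = φ(h) = g.
Hence φψ = [f c b d h a e g].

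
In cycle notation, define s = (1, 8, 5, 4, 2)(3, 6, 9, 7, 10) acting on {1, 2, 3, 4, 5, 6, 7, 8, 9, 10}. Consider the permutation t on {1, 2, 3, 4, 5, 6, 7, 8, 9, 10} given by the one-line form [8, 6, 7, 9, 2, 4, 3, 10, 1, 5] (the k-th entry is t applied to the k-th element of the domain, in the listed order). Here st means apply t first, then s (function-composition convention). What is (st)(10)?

t(10) = 5, then s(5) = 4; composing gives (st)(10) = 4.

4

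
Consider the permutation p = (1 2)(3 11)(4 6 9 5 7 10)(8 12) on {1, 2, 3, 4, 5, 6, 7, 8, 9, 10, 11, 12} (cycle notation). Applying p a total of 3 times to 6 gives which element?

7

6 lies in the 6-cycle (4 6 9 5 7 10).
Advancing 3 steps from 6: 6 → 9 → 5 → 7.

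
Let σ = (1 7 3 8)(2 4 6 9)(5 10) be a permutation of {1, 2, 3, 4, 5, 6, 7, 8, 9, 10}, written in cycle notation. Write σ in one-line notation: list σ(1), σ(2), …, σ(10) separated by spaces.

Image by image: 1→7, 2→4, 3→8, 4→6, 5→10, 6→9, 7→3, 8→1, 9→2, 10→5.
So the one-line form is 7 4 8 6 10 9 3 1 2 5.

7 4 8 6 10 9 3 1 2 5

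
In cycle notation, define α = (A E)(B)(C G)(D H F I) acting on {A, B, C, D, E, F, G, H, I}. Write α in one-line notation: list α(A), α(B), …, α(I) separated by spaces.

Image by image: A→E, B→B, C→G, D→H, E→A, F→I, G→C, H→F, I→D.
Listing these in domain order gives E B G H A I C F D.

E B G H A I C F D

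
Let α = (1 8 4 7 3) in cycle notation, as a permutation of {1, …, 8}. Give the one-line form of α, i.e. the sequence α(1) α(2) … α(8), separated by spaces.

8 2 1 7 5 6 3 4

Image by image: 1↦8, 2↦2, 3↦1, 4↦7, 5↦5, 6↦6, 7↦3, 8↦4.
So the one-line form is 8 2 1 7 5 6 3 4.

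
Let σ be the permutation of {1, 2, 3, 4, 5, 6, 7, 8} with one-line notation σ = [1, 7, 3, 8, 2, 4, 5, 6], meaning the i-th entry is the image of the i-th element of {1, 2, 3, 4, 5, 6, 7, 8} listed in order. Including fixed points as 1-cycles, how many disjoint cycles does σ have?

The cycle decomposition is (1)(2 7 5)(3)(4 8 6), which has 4 cycles (counting 1-cycles).

4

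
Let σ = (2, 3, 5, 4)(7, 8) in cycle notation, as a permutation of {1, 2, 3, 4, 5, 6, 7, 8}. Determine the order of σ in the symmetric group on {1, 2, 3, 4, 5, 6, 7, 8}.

The disjoint cycles have lengths 4, 2, 1, 1.
Since disjoint cycles commute, ord(σ) = lcm(4, 2) = 4.

4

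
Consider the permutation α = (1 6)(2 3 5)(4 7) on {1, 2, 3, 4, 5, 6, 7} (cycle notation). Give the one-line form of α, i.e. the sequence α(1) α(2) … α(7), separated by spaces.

6 3 5 7 2 1 4

Reading each image from the cycles: 1↦6, 2↦3, 3↦5, 4↦7, 5↦2, 6↦1, 7↦4.
So the one-line form is 6 3 5 7 2 1 4.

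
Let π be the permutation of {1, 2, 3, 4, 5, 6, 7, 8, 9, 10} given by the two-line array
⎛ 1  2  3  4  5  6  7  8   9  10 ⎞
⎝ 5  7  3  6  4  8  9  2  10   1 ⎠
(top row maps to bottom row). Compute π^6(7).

6

Tracing 7 → 9 → … returns to 7 after 9 steps, so 7 lies in a 9-cycle (1, 5, 4, 6, 8, 2, 7, 9, 10).
Advancing 6 steps from 7: 7 → 9 → 10 → 1 → 5 → 4 → 6.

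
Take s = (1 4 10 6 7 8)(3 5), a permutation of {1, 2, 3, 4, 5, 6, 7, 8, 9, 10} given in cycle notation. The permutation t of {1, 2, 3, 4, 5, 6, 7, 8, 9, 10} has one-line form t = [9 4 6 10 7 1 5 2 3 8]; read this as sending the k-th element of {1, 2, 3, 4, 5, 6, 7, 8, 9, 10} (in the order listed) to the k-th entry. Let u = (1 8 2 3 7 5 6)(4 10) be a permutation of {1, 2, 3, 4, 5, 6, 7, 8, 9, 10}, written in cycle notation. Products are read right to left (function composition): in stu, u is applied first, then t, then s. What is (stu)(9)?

5

Chase 9: u(9) = 9; t(9) = 3; s(3) = 5. Hence (stu)(9) = 5.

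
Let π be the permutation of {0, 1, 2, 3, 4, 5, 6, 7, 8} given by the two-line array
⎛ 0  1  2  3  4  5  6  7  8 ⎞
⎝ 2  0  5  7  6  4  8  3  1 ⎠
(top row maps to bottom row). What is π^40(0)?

Tracing 0 → 2 → … returns to 0 after 7 steps, so 0 lies in a 7-cycle (0, 2, 5, 4, 6, 8, 1).
On a 7-cycle, π^7 is the identity, so π^40 = π^5 there (40 ≡ 5 mod 7).
Advancing 5 steps from 0: 0 → 2 → 5 → 4 → 6 → 8.

8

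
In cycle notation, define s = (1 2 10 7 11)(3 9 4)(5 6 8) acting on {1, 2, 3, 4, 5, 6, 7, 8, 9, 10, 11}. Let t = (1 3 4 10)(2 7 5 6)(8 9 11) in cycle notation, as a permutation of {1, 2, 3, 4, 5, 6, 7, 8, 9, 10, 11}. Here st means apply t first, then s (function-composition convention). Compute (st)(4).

7

(st)(4) = s(t(4)). t(4) = 10, then s(10) = 7. So (st)(4) = 7.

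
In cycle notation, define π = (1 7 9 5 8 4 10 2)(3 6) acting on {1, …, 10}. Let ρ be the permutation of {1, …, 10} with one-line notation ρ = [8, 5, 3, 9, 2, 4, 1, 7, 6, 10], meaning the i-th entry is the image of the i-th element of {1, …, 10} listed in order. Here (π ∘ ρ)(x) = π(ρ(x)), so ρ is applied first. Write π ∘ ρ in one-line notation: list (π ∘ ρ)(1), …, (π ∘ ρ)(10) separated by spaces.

Chase each element through ρ then π: 1 → 8 → 4; 2 → 5 → 8; 3 → 3 → 6; 4 → 9 → 5; 5 → 2 → 1; 6 → 4 → 10; 7 → 1 → 7; 8 → 7 → 9; 9 → 6 → 3; 10 → 10 → 2.
So π ∘ ρ in one-line form is 4 8 6 5 1 10 7 9 3 2.

4 8 6 5 1 10 7 9 3 2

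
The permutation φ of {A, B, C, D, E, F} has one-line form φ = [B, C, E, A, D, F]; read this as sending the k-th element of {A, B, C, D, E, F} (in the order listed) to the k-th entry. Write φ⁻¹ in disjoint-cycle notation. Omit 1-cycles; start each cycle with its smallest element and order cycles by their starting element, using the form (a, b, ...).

(A, D, E, C, B)

First write φ in disjoint cycles: (A, B, C, E, D).
The inverse reverses every cycle; in canonical form, φ⁻¹ = (A, D, E, C, B).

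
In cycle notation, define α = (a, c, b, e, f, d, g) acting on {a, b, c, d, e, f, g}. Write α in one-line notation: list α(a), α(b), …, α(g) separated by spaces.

c e b g f d a

Image by image: a↦c, b↦e, c↦b, d↦g, e↦f, f↦d, g↦a.
Listing these in domain order gives c e b g f d a.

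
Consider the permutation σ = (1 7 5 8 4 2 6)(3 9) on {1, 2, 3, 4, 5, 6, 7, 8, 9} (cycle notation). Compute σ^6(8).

8 lies in the 7-cycle (1 7 5 8 4 2 6).
Advancing 6 steps from 8: 8 → 4 → 2 → 6 → 1 → 7 → 5.

5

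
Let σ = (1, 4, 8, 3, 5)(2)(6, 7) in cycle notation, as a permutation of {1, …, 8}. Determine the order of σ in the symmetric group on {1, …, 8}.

The disjoint cycles have lengths 5, 2, 1.
The order is lcm(5, 2) = 10.

10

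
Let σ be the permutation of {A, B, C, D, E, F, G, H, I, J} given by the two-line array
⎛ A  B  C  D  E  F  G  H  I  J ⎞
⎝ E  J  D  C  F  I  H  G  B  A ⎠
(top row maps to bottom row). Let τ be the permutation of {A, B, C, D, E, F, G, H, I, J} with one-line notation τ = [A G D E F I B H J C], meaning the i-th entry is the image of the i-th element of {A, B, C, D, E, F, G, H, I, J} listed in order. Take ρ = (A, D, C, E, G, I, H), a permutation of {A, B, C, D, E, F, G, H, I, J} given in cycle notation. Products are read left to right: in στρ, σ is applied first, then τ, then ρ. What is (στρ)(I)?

I

Apply the permutations in order: σ(I) = B, then τ(B) = G, then ρ(G) = I. So (στρ)(I) = I.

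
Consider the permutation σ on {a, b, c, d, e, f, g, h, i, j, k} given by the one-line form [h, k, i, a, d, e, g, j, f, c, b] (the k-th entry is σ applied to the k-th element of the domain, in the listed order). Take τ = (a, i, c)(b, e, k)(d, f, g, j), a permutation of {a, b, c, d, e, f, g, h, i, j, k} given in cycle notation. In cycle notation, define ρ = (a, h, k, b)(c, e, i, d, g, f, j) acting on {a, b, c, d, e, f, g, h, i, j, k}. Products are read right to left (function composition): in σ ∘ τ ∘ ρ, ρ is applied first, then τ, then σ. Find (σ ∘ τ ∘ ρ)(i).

Chase i: ρ(i) = d; τ(d) = f; σ(f) = e. Hence (σ ∘ τ ∘ ρ)(i) = e.

e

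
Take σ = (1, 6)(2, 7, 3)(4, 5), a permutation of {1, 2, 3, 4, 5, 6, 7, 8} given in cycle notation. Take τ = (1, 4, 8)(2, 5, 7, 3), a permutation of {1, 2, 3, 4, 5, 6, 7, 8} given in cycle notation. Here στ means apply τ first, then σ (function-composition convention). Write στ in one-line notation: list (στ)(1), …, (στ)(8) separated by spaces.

Chase each element through τ then σ: 1 → 4 → 5; 2 → 5 → 4; 3 → 2 → 7; 4 → 8 → 8; 5 → 7 → 3; 6 → 6 → 1; 7 → 3 → 2; 8 → 1 → 6.
So στ in one-line form is 5 4 7 8 3 1 2 6.

5 4 7 8 3 1 2 6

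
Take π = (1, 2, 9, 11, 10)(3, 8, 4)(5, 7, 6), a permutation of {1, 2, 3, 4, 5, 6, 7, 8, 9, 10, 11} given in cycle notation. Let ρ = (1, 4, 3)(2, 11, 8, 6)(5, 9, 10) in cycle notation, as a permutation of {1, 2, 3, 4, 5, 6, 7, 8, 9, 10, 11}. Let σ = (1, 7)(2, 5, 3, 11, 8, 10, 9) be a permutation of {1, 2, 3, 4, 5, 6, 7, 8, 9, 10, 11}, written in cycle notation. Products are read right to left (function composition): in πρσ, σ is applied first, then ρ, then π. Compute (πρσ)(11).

5

Apply the permutations in order: σ(11) = 8, then ρ(8) = 6, then π(6) = 5. So (πρσ)(11) = 5.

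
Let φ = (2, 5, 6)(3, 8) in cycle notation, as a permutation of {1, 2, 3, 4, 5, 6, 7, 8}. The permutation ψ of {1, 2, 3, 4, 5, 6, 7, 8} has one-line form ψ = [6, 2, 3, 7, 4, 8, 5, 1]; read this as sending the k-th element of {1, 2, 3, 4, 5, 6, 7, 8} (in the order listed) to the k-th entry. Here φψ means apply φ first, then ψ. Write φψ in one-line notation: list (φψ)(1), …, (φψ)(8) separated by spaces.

(φψ)(x) = ψ(φ(x)). Computing each image: ψ(φ(1)) = ψ(1) = 6, ψ(φ(2)) = ψ(5) = 4, ψ(φ(3)) = ψ(8) = 1, ψ(φ(4)) = ψ(4) = 7, ψ(φ(5)) = ψ(6) = 8, ψ(φ(6)) = ψ(2) = 2, ψ(φ(7)) = ψ(7) = 5, ψ(φ(8)) = ψ(3) = 3.
Hence φψ = [6 4 1 7 8 2 5 3].

6 4 1 7 8 2 5 3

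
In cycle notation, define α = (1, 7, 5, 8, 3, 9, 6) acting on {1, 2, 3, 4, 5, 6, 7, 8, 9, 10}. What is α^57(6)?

6 lies in the 7-cycle (1, 7, 5, 8, 3, 9, 6).
Since the cycle has length 7, α^57 acts on it the same as α^1 (57 mod 7 = 1).
Stepping 1 place around the cycle: 6 → 1.

1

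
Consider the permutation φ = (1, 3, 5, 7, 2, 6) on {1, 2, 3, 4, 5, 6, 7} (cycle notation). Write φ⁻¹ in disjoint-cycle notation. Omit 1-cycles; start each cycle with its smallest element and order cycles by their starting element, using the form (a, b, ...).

(1, 6, 2, 7, 5, 3)

Inverting a permutation written in cycle notation just reverses the order within every cycle.
Reversing each cycle of φ and rotating so the smallest element leads gives (1, 6, 2, 7, 5, 3).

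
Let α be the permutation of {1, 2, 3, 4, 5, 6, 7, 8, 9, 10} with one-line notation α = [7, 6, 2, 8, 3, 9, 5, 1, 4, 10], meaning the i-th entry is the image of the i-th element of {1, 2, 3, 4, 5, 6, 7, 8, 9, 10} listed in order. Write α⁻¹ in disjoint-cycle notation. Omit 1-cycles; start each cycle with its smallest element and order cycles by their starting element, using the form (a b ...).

(1 8 4 9 6 2 3 5 7)

First write α in disjoint cycles: (1 7 5 3 2 6 9 4 8).
Reversing each cycle (and rotating so the smallest element leads) gives α⁻¹ = (1 8 4 9 6 2 3 5 7).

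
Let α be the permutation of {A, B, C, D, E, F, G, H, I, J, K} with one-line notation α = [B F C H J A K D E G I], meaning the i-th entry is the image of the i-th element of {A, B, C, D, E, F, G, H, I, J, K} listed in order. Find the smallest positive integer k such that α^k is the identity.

Writing α as disjoint cycles, the cycle lengths are 5, 3, 2, 1.
The order is lcm(5, 3, 2) = 30.

30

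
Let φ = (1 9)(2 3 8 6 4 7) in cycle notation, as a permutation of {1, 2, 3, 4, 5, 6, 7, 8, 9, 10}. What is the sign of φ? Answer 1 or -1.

1

The cycle lengths are 6, 2, 1, 1.
A cycle of length ℓ contributes ℓ−1 transpositions, so φ is a product of 5 + 1 = 6 transpositions — even.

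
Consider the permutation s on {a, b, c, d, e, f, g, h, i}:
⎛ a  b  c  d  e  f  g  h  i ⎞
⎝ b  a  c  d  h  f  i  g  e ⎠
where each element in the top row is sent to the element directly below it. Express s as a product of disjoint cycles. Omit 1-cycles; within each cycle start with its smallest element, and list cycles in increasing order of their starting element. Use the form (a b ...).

Start at a and follow images: a → b → a, giving the cycle (a b).
Repeating from the next unused element and collecting all non-trivial cycles gives (a b)(e h g i).

(a b)(e h g i)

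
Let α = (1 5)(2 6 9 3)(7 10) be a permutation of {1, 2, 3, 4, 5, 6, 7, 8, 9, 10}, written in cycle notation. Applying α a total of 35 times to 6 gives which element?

2

6 lies in the 4-cycle (2 6 9 3).
On a 4-cycle, α^4 is the identity, so α^35 = α^3 there (35 ≡ 3 mod 4).
Advancing 3 steps from 6: 6 → 9 → 3 → 2.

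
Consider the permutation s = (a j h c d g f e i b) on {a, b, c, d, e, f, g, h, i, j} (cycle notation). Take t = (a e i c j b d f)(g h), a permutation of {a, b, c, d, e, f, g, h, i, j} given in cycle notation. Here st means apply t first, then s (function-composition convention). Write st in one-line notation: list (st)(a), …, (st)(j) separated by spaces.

i g h e b j c f d a

(st)(x) = s(t(x)). Computing each image: s(t(a)) = s(e) = i, s(t(b)) = s(d) = g, s(t(c)) = s(j) = h, s(t(d)) = s(f) = e, s(t(e)) = s(i) = b, s(t(f)) = s(a) = j, s(t(g)) = s(h) = c, s(t(h)) = s(g) = f, s(t(i)) = s(c) = d, s(t(j)) = s(b) = a.
Hence st = [i g h e b j c f d a].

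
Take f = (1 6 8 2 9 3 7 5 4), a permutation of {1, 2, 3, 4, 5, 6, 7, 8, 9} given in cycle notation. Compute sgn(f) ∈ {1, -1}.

The cycle lengths are 9.
A cycle of length ℓ contributes ℓ−1 transpositions, so f is a product of 8 transpositions — even.

1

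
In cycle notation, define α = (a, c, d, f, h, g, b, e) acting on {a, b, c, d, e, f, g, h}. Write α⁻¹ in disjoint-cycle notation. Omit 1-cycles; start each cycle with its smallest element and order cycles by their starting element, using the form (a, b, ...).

(a, e, b, g, h, f, d, c)

The inverse reverses each cycle.
Reversing each cycle of α and rotating so the smallest element leads gives (a, e, b, g, h, f, d, c).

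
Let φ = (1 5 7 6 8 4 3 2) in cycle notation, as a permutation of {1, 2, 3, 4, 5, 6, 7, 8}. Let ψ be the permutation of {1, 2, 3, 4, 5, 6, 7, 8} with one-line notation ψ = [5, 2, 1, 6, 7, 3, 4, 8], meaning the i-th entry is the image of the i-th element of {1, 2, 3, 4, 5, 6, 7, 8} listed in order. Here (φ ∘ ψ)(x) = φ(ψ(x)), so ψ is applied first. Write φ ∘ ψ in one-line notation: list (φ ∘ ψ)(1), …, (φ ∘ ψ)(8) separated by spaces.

(φ ∘ ψ)(x) = φ(ψ(x)). Computing each image: φ(ψ(1)) = φ(5) = 7, φ(ψ(2)) = φ(2) = 1, φ(ψ(3)) = φ(1) = 5, φ(ψ(4)) = φ(6) = 8, φ(ψ(5)) = φ(7) = 6, φ(ψ(6)) = φ(3) = 2, φ(ψ(7)) = φ(4) = 3, φ(ψ(8)) = φ(8) = 4.
Hence φ ∘ ψ = [7 1 5 8 6 2 3 4].

7 1 5 8 6 2 3 4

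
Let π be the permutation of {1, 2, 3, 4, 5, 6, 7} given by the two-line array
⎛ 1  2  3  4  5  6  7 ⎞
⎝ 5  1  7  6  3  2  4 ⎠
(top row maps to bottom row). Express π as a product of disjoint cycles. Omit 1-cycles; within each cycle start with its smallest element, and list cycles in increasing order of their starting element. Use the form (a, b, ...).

Iterating π from 1 gives 1 → 5 → 3 → 7 → 4 → 6 → 2 → 1; that is the 7-cycle (1, 5, 3, 7, 4, 6, 2).
Continuing from each remaining unvisited element yields (1, 5, 3, 7, 4, 6, 2).

(1, 5, 3, 7, 4, 6, 2)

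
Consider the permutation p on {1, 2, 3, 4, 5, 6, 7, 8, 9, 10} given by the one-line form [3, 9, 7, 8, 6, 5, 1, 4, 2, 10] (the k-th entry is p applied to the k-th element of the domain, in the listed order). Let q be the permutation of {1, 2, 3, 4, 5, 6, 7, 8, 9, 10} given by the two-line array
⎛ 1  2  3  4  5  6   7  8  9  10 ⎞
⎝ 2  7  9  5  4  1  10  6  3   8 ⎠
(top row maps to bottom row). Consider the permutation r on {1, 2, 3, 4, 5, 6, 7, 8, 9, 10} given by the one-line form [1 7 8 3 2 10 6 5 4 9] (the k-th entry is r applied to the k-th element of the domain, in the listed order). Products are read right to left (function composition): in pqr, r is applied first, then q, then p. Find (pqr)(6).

4

Chase 6: r(6) = 10; q(10) = 8; p(8) = 4. Hence (pqr)(6) = 4.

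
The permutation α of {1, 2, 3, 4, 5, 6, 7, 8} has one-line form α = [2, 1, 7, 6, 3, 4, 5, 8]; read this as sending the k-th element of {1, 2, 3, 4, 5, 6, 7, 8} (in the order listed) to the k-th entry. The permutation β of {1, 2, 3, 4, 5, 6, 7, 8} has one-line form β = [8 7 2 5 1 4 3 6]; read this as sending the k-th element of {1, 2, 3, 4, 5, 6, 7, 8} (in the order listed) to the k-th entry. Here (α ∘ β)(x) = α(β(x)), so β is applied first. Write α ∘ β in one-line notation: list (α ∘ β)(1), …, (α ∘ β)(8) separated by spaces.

8 5 1 3 2 6 7 4

(α ∘ β)(x) = α(β(x)). Computing each image: α(β(1)) = α(8) = 8, α(β(2)) = α(7) = 5, α(β(3)) = α(2) = 1, α(β(4)) = α(5) = 3, α(β(5)) = α(1) = 2, α(β(6)) = α(4) = 6, α(β(7)) = α(3) = 7, α(β(8)) = α(6) = 4.
Hence α ∘ β = [8 5 1 3 2 6 7 4].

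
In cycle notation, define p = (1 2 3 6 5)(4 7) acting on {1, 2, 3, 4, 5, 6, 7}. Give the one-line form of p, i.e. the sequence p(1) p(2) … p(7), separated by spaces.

2 3 6 7 1 5 4

Reading each image from the cycles: 1↦2, 2↦3, 3↦6, 4↦7, 5↦1, 6↦5, 7↦4.
Listing these in domain order gives 2 3 6 7 1 5 4.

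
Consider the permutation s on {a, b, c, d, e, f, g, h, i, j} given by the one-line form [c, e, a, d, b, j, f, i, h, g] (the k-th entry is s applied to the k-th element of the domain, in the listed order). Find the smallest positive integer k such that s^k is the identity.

6

Decomposing into disjoint cycles gives cycle lengths 3, 2, 2, 2, 1.
The order is lcm(3, 2, 2, 2) = 6.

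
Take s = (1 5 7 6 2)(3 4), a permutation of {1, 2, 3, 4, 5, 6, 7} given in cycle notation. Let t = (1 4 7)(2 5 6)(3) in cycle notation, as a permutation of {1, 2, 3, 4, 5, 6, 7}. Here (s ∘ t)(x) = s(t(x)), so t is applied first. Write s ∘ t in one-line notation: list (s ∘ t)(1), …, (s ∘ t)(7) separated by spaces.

(s ∘ t)(x) = s(t(x)). Computing each image: s(t(1)) = s(4) = 3, s(t(2)) = s(5) = 7, s(t(3)) = s(3) = 4, s(t(4)) = s(7) = 6, s(t(5)) = s(6) = 2, s(t(6)) = s(2) = 1, s(t(7)) = s(1) = 5.
Hence s ∘ t = [3 7 4 6 2 1 5].

3 7 4 6 2 1 5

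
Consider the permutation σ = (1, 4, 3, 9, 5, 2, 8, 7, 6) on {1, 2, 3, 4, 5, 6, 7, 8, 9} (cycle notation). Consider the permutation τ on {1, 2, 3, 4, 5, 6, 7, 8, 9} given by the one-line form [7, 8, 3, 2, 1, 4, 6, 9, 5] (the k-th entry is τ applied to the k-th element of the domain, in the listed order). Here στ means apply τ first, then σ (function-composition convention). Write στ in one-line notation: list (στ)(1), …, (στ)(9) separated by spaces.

(στ)(x) = σ(τ(x)). Computing each image: σ(τ(1)) = σ(7) = 6, σ(τ(2)) = σ(8) = 7, σ(τ(3)) = σ(3) = 9, σ(τ(4)) = σ(2) = 8, σ(τ(5)) = σ(1) = 4, σ(τ(6)) = σ(4) = 3, σ(τ(7)) = σ(6) = 1, σ(τ(8)) = σ(9) = 5, σ(τ(9)) = σ(5) = 2.
Hence στ = [6 7 9 8 4 3 1 5 2].

6 7 9 8 4 3 1 5 2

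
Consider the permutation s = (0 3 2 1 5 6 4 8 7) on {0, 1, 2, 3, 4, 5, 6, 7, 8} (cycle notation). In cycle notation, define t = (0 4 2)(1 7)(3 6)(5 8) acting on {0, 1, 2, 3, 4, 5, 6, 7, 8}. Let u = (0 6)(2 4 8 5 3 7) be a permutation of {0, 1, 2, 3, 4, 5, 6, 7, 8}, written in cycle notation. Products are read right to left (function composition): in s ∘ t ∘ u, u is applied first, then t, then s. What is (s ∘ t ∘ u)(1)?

Apply the permutations in order: u(1) = 1, then t(1) = 7, then s(7) = 0. So (s ∘ t ∘ u)(1) = 0.

0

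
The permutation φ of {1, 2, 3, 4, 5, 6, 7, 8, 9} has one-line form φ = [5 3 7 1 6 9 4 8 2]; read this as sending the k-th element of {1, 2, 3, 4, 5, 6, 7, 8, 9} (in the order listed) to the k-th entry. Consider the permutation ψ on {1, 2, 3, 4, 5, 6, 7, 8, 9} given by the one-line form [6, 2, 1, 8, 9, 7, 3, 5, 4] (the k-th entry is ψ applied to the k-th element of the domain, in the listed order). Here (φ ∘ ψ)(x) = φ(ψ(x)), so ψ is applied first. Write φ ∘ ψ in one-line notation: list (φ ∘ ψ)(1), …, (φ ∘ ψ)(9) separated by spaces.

Chase each element through ψ then φ: 1 → 6 → 9; 2 → 2 → 3; 3 → 1 → 5; 4 → 8 → 8; 5 → 9 → 2; 6 → 7 → 4; 7 → 3 → 7; 8 → 5 → 6; 9 → 4 → 1.
Collecting the images, φ ∘ ψ = [9 3 5 8 2 4 7 6 1].

9 3 5 8 2 4 7 6 1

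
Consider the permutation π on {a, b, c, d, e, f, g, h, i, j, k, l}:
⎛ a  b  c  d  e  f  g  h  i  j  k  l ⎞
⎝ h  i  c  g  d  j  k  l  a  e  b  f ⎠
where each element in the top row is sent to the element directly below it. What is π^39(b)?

j

Tracing b → i → … returns to b after 11 steps, so b lies in an 11-cycle (a h l f j e d g k b i).
Powers repeat with period 11 on this cycle, and 39 mod 11 = 6, so π^39(b) = π^6(b).
Stepping 6 places around the cycle: b → i → a → h → l → f → j.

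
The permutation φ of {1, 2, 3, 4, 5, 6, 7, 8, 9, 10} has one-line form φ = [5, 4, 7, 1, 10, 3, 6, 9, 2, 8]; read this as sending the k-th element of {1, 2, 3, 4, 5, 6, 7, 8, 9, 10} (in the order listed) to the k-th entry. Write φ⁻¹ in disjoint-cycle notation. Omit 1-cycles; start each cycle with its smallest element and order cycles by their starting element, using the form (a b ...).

The cycle decomposition of φ is (1 5 10 8 9 2 4)(3 7 6).
The inverse reverses every cycle; in canonical form, φ⁻¹ = (1 4 2 9 8 10 5)(3 6 7).

(1 4 2 9 8 10 5)(3 6 7)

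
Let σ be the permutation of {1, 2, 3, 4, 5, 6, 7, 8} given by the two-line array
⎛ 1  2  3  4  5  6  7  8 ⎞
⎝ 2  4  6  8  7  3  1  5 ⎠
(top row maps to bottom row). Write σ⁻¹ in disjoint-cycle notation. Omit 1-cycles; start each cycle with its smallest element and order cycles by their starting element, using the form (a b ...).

(1 7 5 8 4 2)(3 6)

The cycle decomposition of σ is (1 2 4 8 5 7)(3 6).
Reversing each cycle (and rotating so the smallest element leads) gives σ⁻¹ = (1 7 5 8 4 2)(3 6).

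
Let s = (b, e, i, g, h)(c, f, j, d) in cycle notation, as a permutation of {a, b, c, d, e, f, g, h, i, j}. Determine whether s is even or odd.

The cycle lengths are 5, 4, 1.
A cycle is odd iff its length is even; s has 1 even-length cycle, so sgn(s) = (−1)^1 and s is odd.

odd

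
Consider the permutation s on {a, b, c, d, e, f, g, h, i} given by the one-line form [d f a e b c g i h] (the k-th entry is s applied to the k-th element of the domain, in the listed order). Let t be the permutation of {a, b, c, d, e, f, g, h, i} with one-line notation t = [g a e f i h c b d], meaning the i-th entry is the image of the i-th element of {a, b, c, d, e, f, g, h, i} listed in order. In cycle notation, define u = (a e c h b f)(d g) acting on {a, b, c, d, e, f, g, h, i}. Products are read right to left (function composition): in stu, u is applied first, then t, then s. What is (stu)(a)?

h

Chase a: u(a) = e; t(e) = i; s(i) = h. Hence (stu)(a) = h.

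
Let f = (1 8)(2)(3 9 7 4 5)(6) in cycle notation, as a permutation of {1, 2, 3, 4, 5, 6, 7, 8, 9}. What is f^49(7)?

9

7 lies in the 5-cycle (3 9 7 4 5).
On a 5-cycle, f^5 is the identity, so f^49 = f^4 there (49 ≡ 4 mod 5).
Stepping 4 places around the cycle: 7 → 4 → 5 → 3 → 9.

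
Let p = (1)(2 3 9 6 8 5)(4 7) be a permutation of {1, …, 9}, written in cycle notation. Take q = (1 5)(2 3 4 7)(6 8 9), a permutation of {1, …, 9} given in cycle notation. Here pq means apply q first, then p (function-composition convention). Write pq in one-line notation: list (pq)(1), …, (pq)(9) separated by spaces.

2 9 7 4 1 5 3 6 8

For each element, apply q then p: 1 → 5 → 2; 2 → 3 → 9; 3 → 4 → 7; 4 → 7 → 4; 5 → 1 → 1; 6 → 8 → 5; 7 → 2 → 3; 8 → 9 → 6; 9 → 6 → 8.
So pq in one-line form is 2 9 7 4 1 5 3 6 8.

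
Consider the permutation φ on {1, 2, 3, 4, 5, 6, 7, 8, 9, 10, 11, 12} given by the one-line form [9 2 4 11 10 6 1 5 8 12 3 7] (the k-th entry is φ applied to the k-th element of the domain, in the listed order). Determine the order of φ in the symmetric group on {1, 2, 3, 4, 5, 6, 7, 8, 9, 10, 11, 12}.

Writing φ as disjoint cycles, the cycle lengths are 7, 3, 1, 1.
Since disjoint cycles commute, ord(φ) = lcm(7, 3) = 21.

21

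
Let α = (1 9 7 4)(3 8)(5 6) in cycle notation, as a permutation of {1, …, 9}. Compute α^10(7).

1

7 lies in the 4-cycle (1 9 7 4).
On a 4-cycle, α^4 is the identity, so α^10 = α^2 there (10 ≡ 2 mod 4).
Stepping 2 places around the cycle: 7 → 4 → 1.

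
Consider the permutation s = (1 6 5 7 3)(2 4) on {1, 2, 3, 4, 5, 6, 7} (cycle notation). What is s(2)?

In the cycle (2 4), 2 is followed by 4, so s(2) = 4.

4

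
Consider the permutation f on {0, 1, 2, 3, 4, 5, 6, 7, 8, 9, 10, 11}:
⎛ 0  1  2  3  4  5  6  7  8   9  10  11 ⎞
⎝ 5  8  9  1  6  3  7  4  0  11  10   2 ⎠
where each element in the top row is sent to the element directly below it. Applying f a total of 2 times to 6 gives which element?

4

Tracing 6 → 7 → … returns to 6 after 3 steps, so 6 lies in a 3-cycle (4, 6, 7).
Stepping 2 places around the cycle: 6 → 7 → 4.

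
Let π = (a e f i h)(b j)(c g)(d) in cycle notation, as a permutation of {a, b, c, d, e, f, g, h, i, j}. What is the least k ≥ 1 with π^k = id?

The disjoint cycles have lengths 5, 2, 2, 1.
Since disjoint cycles commute, ord(π) = lcm(5, 2, 2) = 10.

10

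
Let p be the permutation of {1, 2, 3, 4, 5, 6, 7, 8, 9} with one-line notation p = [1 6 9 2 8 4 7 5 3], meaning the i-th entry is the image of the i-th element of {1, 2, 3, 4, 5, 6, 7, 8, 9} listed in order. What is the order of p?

Writing p as disjoint cycles, the cycle lengths are 3, 2, 2, 1, 1.
The order of p is the least common multiple of its cycle lengths: lcm(3, 2, 2) = 6.

6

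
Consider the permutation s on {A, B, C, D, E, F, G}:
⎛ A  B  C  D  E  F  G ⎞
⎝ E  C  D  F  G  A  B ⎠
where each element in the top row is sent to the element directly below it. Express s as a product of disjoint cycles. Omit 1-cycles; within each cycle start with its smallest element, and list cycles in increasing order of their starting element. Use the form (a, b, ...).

(A, E, G, B, C, D, F)

Start at A and follow images: A → E → G → B → C → D → F → A, giving the cycle (A, E, G, B, C, D, F).
Repeating from the next unused element and collecting all non-trivial cycles gives (A, E, G, B, C, D, F).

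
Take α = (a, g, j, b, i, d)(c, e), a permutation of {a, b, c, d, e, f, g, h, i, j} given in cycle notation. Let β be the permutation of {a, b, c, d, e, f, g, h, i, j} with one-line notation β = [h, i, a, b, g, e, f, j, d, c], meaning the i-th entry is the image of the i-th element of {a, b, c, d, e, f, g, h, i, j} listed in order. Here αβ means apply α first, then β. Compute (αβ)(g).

(αβ)(g) = β(α(g)). α(g) = j, then β(j) = c. So (αβ)(g) = c.

c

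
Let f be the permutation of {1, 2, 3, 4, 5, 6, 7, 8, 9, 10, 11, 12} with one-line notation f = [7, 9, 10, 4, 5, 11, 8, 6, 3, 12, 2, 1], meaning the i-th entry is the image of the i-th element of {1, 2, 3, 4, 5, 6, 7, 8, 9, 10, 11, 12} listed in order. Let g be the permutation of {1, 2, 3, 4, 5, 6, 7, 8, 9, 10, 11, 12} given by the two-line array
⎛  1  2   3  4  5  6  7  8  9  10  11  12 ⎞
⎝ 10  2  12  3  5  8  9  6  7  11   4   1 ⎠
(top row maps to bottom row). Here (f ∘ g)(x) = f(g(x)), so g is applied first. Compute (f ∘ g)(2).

(f ∘ g)(2) = f(g(2)). g(2) = 2, then f(2) = 9. So (f ∘ g)(2) = 9.

9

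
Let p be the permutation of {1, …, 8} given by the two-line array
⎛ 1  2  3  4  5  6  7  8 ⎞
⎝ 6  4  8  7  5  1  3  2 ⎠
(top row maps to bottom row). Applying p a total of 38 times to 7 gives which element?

Tracing 7 → 3 → … returns to 7 after 5 steps, so 7 lies in a 5-cycle (2 4 7 3 8).
Powers repeat with period 5 on this cycle, and 38 mod 5 = 3, so p^38(7) = p^3(7).
Stepping 3 places around the cycle: 7 → 3 → 8 → 2.

2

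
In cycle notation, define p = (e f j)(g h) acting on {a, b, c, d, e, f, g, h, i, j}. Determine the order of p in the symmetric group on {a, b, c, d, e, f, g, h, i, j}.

The cycle type of p is (3, 2, 1, 1, 1, 1, 1).
The order of p is the least common multiple of its cycle lengths: lcm(3, 2) = 6.

6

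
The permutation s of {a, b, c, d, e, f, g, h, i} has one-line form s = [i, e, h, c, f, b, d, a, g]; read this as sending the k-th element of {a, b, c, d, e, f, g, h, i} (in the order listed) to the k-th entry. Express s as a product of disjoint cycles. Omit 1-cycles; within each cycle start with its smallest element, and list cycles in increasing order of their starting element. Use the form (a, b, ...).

Start at a and follow images: a → i → g → d → c → h → a, giving the cycle (a, i, g, d, c, h).
Repeating from the next unused element and collecting all non-trivial cycles gives (a, i, g, d, c, h)(b, e, f).

(a, i, g, d, c, h)(b, e, f)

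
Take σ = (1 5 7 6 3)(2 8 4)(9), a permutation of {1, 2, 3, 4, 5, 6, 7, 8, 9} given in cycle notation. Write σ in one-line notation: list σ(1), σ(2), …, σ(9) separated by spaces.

Image by image: 1→5, 2→8, 3→1, 4→2, 5→7, 6→3, 7→6, 8→4, 9→9.
Listing these in domain order gives 5 8 1 2 7 3 6 4 9.

5 8 1 2 7 3 6 4 9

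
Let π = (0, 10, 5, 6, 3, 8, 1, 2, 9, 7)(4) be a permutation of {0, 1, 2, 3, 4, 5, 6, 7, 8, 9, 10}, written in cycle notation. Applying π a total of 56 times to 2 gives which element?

6

2 lies in the 10-cycle (0, 10, 5, 6, 3, 8, 1, 2, 9, 7).
Powers repeat with period 10 on this cycle, and 56 mod 10 = 6, so π^56(2) = π^6(2).
Advancing 6 steps from 2: 2 → 9 → 7 → 0 → 10 → 5 → 6.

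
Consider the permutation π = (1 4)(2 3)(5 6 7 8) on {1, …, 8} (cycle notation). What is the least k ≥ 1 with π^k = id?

4

The cycle type of π is (4, 2, 2).
The order is lcm(4, 2, 2) = 4.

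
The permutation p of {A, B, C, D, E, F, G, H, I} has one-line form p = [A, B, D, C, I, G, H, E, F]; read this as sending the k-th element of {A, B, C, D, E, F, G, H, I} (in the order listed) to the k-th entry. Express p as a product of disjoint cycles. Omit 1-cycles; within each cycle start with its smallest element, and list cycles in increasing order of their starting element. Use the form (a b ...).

Start at C and follow images: C → D → C, giving the cycle (C D).
Repeating from the next unused element and collecting all non-trivial cycles gives (C D)(E I F G H).

(C D)(E I F G H)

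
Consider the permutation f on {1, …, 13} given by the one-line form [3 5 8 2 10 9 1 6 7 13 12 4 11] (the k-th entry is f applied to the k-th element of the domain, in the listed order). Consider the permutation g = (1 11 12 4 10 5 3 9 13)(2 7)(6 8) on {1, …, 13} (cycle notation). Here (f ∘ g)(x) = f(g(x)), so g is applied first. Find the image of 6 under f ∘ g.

6

First apply g: g(6) = 8, then f(8) = 6. Thus (f ∘ g)(6) = 6.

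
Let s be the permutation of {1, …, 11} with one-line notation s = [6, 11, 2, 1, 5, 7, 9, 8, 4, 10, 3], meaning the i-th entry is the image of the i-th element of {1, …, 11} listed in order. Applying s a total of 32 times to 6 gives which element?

Tracing 6 → 7 → … returns to 6 after 5 steps, so 6 lies in a 5-cycle (1 6 7 9 4).
Powers repeat with period 5 on this cycle, and 32 mod 5 = 2, so s^32(6) = s^2(6).
Stepping 2 places around the cycle: 6 → 7 → 9.

9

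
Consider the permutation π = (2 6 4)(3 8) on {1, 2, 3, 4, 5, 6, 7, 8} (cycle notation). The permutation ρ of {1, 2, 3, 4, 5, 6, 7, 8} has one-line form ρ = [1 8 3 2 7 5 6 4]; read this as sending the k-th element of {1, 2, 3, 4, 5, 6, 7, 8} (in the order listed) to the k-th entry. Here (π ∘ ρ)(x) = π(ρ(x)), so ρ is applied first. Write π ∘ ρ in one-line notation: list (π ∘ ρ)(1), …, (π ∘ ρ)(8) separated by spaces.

For each element, apply ρ then π: 1 → 1 → 1; 2 → 8 → 3; 3 → 3 → 8; 4 → 2 → 6; 5 → 7 → 7; 6 → 5 → 5; 7 → 6 → 4; 8 → 4 → 2.
So π ∘ ρ in one-line form is 1 3 8 6 7 5 4 2.

1 3 8 6 7 5 4 2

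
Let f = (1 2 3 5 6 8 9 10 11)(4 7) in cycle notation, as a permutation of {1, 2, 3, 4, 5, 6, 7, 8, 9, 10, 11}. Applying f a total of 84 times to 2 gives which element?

2 lies in the 9-cycle (1 2 3 5 6 8 9 10 11).
Since the cycle has length 9, f^84 acts on it the same as f^3 (84 mod 9 = 3).
Advancing 3 steps from 2: 2 → 3 → 5 → 6.

6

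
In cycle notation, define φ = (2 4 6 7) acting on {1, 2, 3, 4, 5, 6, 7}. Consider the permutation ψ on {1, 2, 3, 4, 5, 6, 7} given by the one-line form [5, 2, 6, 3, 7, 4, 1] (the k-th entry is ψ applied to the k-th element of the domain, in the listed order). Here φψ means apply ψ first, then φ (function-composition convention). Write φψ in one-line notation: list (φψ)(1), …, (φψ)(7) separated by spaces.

5 4 7 3 2 6 1

(φψ)(x) = φ(ψ(x)). Computing each image: φ(ψ(1)) = φ(5) = 5, φ(ψ(2)) = φ(2) = 4, φ(ψ(3)) = φ(6) = 7, φ(ψ(4)) = φ(3) = 3, φ(ψ(5)) = φ(7) = 2, φ(ψ(6)) = φ(4) = 6, φ(ψ(7)) = φ(1) = 1.
Hence φψ = [5 4 7 3 2 6 1].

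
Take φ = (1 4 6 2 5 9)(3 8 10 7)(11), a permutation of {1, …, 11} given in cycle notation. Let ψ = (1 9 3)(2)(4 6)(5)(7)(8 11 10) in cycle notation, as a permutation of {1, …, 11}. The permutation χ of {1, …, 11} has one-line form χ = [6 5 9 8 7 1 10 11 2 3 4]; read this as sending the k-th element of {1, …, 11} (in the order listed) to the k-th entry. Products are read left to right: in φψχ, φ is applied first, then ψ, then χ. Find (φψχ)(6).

(φψχ)(6) = χ(ψ(φ(6))). φ(6) = 2, then ψ(2) = 2, then χ(2) = 5, so the result is 5.

5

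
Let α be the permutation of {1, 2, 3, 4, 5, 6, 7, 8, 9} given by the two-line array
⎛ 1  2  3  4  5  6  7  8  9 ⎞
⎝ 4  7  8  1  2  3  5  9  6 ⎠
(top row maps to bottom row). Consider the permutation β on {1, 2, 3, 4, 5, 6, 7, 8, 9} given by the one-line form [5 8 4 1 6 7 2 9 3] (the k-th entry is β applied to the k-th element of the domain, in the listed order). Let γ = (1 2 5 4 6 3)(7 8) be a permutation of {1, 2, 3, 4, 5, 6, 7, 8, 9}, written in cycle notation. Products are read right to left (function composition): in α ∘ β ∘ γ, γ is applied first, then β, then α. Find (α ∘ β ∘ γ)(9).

8

Apply the permutations in order: γ(9) = 9, then β(9) = 3, then α(3) = 8. So (α ∘ β ∘ γ)(9) = 8.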